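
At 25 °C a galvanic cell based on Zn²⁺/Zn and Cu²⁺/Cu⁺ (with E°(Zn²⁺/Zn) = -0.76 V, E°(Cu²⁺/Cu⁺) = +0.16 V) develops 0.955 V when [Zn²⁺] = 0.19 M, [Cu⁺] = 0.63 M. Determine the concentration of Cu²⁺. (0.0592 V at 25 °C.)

From the Nernst equation, log Q = n(E° − E)/0.0592 = 2(0.92 − 0.955)/0.0592 = -1.182, so Q = 0.0657.
With Q = [Zn²⁺]·[Cu⁺]^2/[Cu²⁺]^2 and the known concentrations, [Cu²⁺]^2 in the denominator gives [Cu²⁺] = 1.1 M.

1.1 M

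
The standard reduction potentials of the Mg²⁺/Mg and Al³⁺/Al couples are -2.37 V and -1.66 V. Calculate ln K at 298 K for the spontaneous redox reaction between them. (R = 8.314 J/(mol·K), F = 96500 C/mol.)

E°_cell = -1.66 − (-2.37) = 0.71 V, with n = 6 electrons transferred.
At equilibrium E = 0, so the Nernst equation gives ln K = nFE°/RT = (6)(96500)(0.71)/((8.314)(298)) = 165.92.

ln K = 165.9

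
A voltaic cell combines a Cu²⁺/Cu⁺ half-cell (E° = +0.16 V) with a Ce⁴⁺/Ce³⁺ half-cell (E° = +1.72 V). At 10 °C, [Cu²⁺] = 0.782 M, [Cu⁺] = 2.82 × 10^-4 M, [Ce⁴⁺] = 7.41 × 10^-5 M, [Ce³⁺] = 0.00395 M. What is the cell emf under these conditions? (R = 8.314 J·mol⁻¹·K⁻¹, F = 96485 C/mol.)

The Ce⁴⁺/Ce³⁺ couple has the higher reduction potential and acts as the cathode, so E°_cell = +1.72 − (+0.16) = 1.56 V.
Balancing electrons gives n = 1; the reaction quotient is Q = [Cu²⁺]·[Ce³⁺]/([Cu⁺]·[Ce⁴⁺]) = 1.48 × 10^5.
E = E° − (RT/nF) ln Q = 1.56 − (8.314×283)/(1×96485) × (11.904) = 1.560 − 0.290 = 1.270 V.

1.27 V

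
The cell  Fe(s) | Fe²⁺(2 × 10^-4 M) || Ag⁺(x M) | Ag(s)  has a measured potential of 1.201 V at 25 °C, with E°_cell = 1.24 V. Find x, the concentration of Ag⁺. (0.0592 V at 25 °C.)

From the Nernst equation, log Q = n(E° − E)/0.0592 = 2(1.24 − 1.201)/0.0592 = 1.318, so Q = 20.8.
With Q = [Fe²⁺]/[Ag⁺]^2 and the known concentrations, [Ag⁺]^2 in the denominator gives [Ag⁺] = 0.0031 M.

0.0031 M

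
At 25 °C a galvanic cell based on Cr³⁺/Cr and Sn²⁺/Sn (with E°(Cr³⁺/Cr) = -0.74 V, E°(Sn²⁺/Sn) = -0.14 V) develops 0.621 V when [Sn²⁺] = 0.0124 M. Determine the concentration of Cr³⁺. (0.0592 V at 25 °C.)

1.2 × 10^-4 M

From the Nernst equation, log Q = n(E° − E)/0.0592 = 6(0.60 − 0.621)/0.0592 = -2.128, so Q = 0.00744.
With Q = [Cr³⁺]^2/[Sn²⁺]^3 and the known concentrations, [Cr³⁺]^2 in the numerator gives [Cr³⁺] = 1.2 × 10^-4 M.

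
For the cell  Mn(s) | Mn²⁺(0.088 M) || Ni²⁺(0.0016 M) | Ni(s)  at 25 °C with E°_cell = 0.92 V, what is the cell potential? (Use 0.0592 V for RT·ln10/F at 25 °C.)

Balancing electrons gives n = 2; the reaction quotient is Q = [Mn²⁺]/[Ni²⁺] = 55.0.
At 25 °C, E = E° − (0.0592/n) log Q = 0.92 − (0.0592/2)(1.740) = 0.920 − 0.052 = 0.868 V.

0.868 V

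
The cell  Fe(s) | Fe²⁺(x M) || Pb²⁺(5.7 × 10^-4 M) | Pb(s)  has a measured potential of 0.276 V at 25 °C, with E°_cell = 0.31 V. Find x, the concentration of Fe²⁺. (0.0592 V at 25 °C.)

From the Nernst equation, log Q = n(E° − E)/0.0592 = 2(0.31 − 0.276)/0.0592 = 1.149, so Q = 14.1.
With Q = [Fe²⁺]/[Pb²⁺] and the known concentrations, [Fe²⁺] in the numerator gives [Fe²⁺] = 0.008 M.

0.008 M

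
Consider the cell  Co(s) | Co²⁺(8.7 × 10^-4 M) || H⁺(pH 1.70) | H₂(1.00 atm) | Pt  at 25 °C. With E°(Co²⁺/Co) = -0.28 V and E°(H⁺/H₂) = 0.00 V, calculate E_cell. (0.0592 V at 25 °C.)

The hydrogen couple is the cathode, so E°_cell = 0.28 V; n = 2.
[H⁺] = 10^(−1.70) = 0.020 M, and Q = [Co²⁺]·P(H₂) / [H⁺]^2 = 2.19.
E = E° − (0.0592/2) log Q = 0.28 − (0.0592/2)(0.340) = 0.270 V.

0.27 V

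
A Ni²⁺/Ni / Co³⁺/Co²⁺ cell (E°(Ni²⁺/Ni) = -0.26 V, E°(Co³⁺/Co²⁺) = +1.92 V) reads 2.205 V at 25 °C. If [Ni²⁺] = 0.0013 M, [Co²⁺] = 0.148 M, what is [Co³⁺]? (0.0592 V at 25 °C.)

0.014 M

From the Nernst equation, log Q = n(E° − E)/0.0592 = 2(2.18 − 2.205)/0.0592 = -0.845, so Q = 0.143.
With Q = [Ni²⁺]·[Co²⁺]^2/[Co³⁺]^2 and the known concentrations, [Co³⁺]^2 in the denominator gives [Co³⁺] = 0.014 M.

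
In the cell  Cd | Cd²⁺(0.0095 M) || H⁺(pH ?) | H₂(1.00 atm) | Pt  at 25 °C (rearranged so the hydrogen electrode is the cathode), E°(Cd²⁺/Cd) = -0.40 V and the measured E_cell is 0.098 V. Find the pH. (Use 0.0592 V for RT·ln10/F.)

pH = 6.11

E°_cell = 0.40 V and n = 2.
log Q = n(E° − E)/0.0592 = 2×(0.40 − 0.098)/0.0592 = 10.203.
With Q = [Cd²⁺]·P(H₂) / [H⁺]^2, solving for [H⁺] gives log[H⁺] = -6.112, so pH = 6.11.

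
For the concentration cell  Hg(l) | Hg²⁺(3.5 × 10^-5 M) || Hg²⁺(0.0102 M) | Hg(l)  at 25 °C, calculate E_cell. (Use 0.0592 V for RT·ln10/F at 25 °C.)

Both half-cells are Hg²⁺/Hg, so E°_cell = 0. The concentrated side is the cathode; the cell reaction moves Hg²⁺ from high to low concentration with n = 2.
Q = [Hg²⁺]_dilute/[Hg²⁺]_conc = 3.5 × 10^-5/0.0102 = 0.00343.
E = 0 − (0.0592/2) log Q = −(0.0592/2)(-2.465) = 0.0730 V.

0.073 V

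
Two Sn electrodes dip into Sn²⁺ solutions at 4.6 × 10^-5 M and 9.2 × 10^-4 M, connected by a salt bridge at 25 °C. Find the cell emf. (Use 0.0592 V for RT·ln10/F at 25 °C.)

0.039 V

Both half-cells are Sn²⁺/Sn, so E°_cell = 0. The concentrated side is the cathode; the cell reaction moves Sn²⁺ from high to low concentration with n = 2.
Q = [Sn²⁺]_dilute/[Sn²⁺]_conc = 4.6 × 10^-5/9.2 × 10^-4 = 0.0500.
E = 0 − (0.0592/2) log Q = −(0.0592/2)(-1.301) = 0.0385 V.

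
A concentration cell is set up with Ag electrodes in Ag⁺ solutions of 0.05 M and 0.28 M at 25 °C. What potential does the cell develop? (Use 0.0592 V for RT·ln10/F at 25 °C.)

0.044 V

Both half-cells are Ag⁺/Ag, so E°_cell = 0. The concentrated side is the cathode; the cell reaction moves Ag⁺ from high to low concentration with n = 1.
Q = [Ag⁺]_dilute/[Ag⁺]_conc = 0.05/0.28 = 0.179.
E = 0 − (0.0592/1) log Q = −(0.0592/1)(-0.748) = 0.0443 V.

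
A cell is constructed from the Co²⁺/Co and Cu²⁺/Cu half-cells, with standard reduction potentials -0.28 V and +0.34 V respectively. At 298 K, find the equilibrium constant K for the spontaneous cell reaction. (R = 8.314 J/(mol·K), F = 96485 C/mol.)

9.4 × 10^20

E°_cell = +0.34 − (-0.28) = 0.62 V, with n = 2 electrons transferred.
At equilibrium E = 0, so the Nernst equation gives ln K = nFE°/RT = (2)(96485)(0.62)/((8.314)(298)) = 48.29.
K = e^48.29 = 9.4 × 10^20.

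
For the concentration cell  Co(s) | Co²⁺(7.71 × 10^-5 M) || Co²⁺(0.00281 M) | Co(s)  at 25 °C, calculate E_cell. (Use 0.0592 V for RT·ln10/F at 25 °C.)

Both half-cells are Co²⁺/Co, so E°_cell = 0. The concentrated side is the cathode; the cell reaction moves Co²⁺ from high to low concentration with n = 2.
Q = [Co²⁺]_dilute/[Co²⁺]_conc = 7.71 × 10^-5/0.00281 = 0.0274.
E = 0 − (0.0592/2) log Q = −(0.0592/2)(-1.562) = 0.0462 V.

0.046 V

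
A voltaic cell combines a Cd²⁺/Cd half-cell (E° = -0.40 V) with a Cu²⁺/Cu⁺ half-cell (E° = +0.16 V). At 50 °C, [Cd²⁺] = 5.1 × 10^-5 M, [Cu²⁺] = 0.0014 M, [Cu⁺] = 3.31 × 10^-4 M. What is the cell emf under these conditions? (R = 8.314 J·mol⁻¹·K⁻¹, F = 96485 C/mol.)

The Cu²⁺/Cu⁺ couple has the higher reduction potential and acts as the cathode, so E°_cell = +0.16 − (-0.40) = 0.56 V.
Balancing electrons gives n = 2; the reaction quotient is Q = [Cd²⁺]·[Cu⁺]^2/[Cu²⁺]^2 = 2.85 × 10^-6.
E = E° − (RT/nF) ln Q = 0.56 − (8.314×323)/(2×96485) × (-12.768) = 0.560 + 0.178 = 0.738 V.

0.738 V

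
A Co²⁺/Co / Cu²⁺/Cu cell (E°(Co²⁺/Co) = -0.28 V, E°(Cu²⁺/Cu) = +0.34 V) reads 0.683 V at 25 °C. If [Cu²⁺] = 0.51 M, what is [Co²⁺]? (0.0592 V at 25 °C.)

0.0038 M

From the Nernst equation, log Q = n(E° − E)/0.0592 = 2(0.62 − 0.683)/0.0592 = -2.128, so Q = 0.00744.
With Q = [Co²⁺]/[Cu²⁺] and the known concentrations, [Co²⁺] in the numerator gives [Co²⁺] = 0.0038 M.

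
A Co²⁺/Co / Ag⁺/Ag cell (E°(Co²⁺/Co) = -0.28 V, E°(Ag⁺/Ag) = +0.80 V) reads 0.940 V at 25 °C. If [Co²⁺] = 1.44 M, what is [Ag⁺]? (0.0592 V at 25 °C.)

0.0052 M

From the Nernst equation, log Q = n(E° − E)/0.0592 = 2(1.08 − 0.940)/0.0592 = 4.730, so Q = 5.37 × 10^4.
With Q = [Co²⁺]/[Ag⁺]^2 and the known concentrations, [Ag⁺]^2 in the denominator gives [Ag⁺] = 0.0052 M.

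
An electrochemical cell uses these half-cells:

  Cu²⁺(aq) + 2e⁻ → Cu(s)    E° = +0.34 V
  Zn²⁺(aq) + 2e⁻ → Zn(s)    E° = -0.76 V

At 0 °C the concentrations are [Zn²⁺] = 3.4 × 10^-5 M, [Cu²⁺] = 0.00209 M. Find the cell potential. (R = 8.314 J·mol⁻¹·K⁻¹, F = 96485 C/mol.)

The Cu²⁺/Cu couple has the higher reduction potential and acts as the cathode, so E°_cell = +0.34 − (-0.76) = 1.10 V.
Balancing electrons gives n = 2; the reaction quotient is Q = [Zn²⁺]/[Cu²⁺] = 0.0163.
E = E° − (RT/nF) ln Q = 1.10 − (8.314×273)/(2×96485) × (-4.119) = 1.100 + 0.048 = 1.148 V.

1.15 V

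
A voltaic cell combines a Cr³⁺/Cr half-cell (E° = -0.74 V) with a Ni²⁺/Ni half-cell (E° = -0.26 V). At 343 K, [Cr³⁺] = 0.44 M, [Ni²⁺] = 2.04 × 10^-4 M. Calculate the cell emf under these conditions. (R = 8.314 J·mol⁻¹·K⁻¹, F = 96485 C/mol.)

The Ni²⁺/Ni couple has the higher reduction potential and acts as the cathode, so E°_cell = -0.26 − (-0.74) = 0.48 V.
Balancing electrons gives n = 6; the reaction quotient is Q = [Cr³⁺]^2/[Ni²⁺]^3 = 2.28 × 10^10.
E = E° − (RT/nF) ln Q = 0.48 − (8.314×343)/(6×96485) × (23.850) = 0.480 − 0.117 = 0.363 V.

0.363 V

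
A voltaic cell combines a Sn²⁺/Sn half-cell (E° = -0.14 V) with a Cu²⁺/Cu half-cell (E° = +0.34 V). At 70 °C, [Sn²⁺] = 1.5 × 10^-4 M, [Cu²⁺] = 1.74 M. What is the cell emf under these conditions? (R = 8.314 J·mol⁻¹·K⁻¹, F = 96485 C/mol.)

The Cu²⁺/Cu couple has the higher reduction potential and acts as the cathode, so E°_cell = +0.34 − (-0.14) = 0.48 V.
Balancing electrons gives n = 2; the reaction quotient is Q = [Sn²⁺]/[Cu²⁺] = 8.62 × 10^-5.
E = E° − (RT/nF) ln Q = 0.48 − (8.314×343)/(2×96485) × (-9.359) = 0.480 + 0.138 = 0.618 V.

0.618 V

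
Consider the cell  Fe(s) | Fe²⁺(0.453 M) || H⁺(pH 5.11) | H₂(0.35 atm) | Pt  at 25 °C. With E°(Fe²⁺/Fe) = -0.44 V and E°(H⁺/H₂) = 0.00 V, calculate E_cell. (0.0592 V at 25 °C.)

0.16 V

The hydrogen couple is the cathode, so E°_cell = 0.44 V; n = 2.
[H⁺] = 10^(−5.11) = 7.8 × 10^-6 M, and Q = [Fe²⁺]·P(H₂) / [H⁺]^2 = 2.63 × 10^9.
E = E° − (0.0592/2) log Q = 0.44 − (0.0592/2)(9.420) = 0.161 V.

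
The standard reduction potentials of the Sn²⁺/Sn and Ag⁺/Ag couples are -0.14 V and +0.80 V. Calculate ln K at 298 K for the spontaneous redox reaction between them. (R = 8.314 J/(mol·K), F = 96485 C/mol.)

E°_cell = +0.80 − (-0.14) = 0.94 V, with n = 2 electrons transferred.
At equilibrium E = 0, so the Nernst equation gives ln K = nFE°/RT = (2)(96485)(0.94)/((8.314)(298)) = 73.21.

ln K = 73.2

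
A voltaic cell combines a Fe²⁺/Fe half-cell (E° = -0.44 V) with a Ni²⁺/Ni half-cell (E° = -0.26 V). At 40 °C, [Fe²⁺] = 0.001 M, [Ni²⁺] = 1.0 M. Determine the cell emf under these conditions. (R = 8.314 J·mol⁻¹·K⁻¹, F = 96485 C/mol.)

The Ni²⁺/Ni couple has the higher reduction potential and acts as the cathode, so E°_cell = -0.26 − (-0.44) = 0.18 V.
Balancing electrons gives n = 2; the reaction quotient is Q = [Fe²⁺]/[Ni²⁺] = 0.00100.
E = E° − (RT/nF) ln Q = 0.18 − (8.314×313)/(2×96485) × (-6.908) = 0.180 + 0.093 = 0.273 V.

0.273 V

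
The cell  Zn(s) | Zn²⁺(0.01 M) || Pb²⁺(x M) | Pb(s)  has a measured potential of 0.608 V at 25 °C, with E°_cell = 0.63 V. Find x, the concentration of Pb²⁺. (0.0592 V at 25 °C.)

From the Nernst equation, log Q = n(E° − E)/0.0592 = 2(0.63 − 0.608)/0.0592 = 0.743, so Q = 5.54.
With Q = [Zn²⁺]/[Pb²⁺] and the known concentrations, [Pb²⁺] in the denominator gives [Pb²⁺] = 0.0018 M.

0.0018 M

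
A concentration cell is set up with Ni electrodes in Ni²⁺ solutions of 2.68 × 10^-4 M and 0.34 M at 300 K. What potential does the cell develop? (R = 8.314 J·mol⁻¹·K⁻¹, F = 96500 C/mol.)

Both half-cells are Ni²⁺/Ni, so E°_cell = 0. The concentrated side is the cathode; the cell reaction moves Ni²⁺ from high to low concentration with n = 2.
Q = [Ni²⁺]_dilute/[Ni²⁺]_conc = 2.68 × 10^-4/0.34 = 7.88 × 10^-4.
E = 0 − (RT/nF) ln Q = −((8.314×300)/(2×96500))(-7.146) = 0.0924 V.

0.092 V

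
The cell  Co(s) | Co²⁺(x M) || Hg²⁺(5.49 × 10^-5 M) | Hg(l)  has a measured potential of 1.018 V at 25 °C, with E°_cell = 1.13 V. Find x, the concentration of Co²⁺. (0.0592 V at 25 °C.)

0.33 M

From the Nernst equation, log Q = n(E° − E)/0.0592 = 2(1.13 − 1.018)/0.0592 = 3.784, so Q = 6080.
With Q = [Co²⁺]/[Hg²⁺] and the known concentrations, [Co²⁺] in the numerator gives [Co²⁺] = 0.33 M.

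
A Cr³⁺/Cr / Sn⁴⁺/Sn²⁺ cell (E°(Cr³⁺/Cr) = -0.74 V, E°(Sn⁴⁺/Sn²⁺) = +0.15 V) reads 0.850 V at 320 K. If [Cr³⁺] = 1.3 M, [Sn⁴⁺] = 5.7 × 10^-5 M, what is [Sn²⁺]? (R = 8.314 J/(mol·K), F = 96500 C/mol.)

8.7 × 10^-4 M

From the Nernst equation, ln Q = nF(E° − E)/RT = 6×96500×(0.89 − 0.850)/(8.314×320) = 8.705, so Q = 6030.
With Q = [Cr³⁺]^2·[Sn²⁺]^3/[Sn⁴⁺]^3 and the known concentrations, [Sn²⁺]^3 in the numerator gives [Sn²⁺] = 8.7 × 10^-4 M.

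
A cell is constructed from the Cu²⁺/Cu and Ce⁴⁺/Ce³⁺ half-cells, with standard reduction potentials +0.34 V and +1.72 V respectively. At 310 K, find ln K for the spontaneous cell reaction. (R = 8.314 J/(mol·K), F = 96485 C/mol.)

E°_cell = +1.72 − (+0.34) = 1.38 V, with n = 2 electrons transferred.
At equilibrium E = 0, so the Nernst equation gives ln K = nFE°/RT = (2)(96485)(1.38)/((8.314)(310)) = 103.32.

ln K = 103.3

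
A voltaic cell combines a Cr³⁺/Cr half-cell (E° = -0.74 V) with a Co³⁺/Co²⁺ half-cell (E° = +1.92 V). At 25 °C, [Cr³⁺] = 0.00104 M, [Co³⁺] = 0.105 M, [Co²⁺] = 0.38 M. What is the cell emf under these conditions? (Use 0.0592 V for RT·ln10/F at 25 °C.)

The Co³⁺/Co²⁺ couple has the higher reduction potential and acts as the cathode, so E°_cell = +1.92 − (-0.74) = 2.66 V.
Balancing electrons gives n = 3; the reaction quotient is Q = [Cr³⁺]·[Co²⁺]^3/[Co³⁺]^3 = 0.0493.
At 25 °C, E = E° − (0.0592/n) log Q = 2.66 − (0.0592/3)(-1.307) = 2.660 + 0.026 = 2.686 V.

2.69 V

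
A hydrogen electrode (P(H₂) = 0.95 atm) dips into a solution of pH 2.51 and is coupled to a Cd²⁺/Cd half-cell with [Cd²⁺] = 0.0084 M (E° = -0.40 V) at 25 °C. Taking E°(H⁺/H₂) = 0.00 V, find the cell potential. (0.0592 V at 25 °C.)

0.31 V

The hydrogen couple is the cathode, so E°_cell = 0.40 V; n = 2.
[H⁺] = 10^(−2.51) = 0.0031 M, and Q = [Cd²⁺]·P(H₂) / [H⁺]^2 = 836.
E = E° − (0.0592/2) log Q = 0.40 − (0.0592/2)(2.922) = 0.314 V.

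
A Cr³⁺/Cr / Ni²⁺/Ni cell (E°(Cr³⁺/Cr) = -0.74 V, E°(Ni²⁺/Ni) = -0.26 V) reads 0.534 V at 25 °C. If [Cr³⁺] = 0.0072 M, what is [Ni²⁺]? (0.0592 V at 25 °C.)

From the Nernst equation, log Q = n(E° − E)/0.0592 = 6(0.48 − 0.534)/0.0592 = -5.473, so Q = 3.37 × 10^-6.
With Q = [Cr³⁺]^2/[Ni²⁺]^3 and the known concentrations, [Ni²⁺]^3 in the denominator gives [Ni²⁺] = 2.5 M.

2.5 M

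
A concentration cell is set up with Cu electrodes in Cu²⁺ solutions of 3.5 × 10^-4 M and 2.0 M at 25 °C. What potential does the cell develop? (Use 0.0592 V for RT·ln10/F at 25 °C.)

0.11 V

Both half-cells are Cu²⁺/Cu, so E°_cell = 0. The concentrated side is the cathode; the cell reaction moves Cu²⁺ from high to low concentration with n = 2.
Q = [Cu²⁺]_dilute/[Cu²⁺]_conc = 3.5 × 10^-4/2.0 = 1.75 × 10^-4.
E = 0 − (0.0592/2) log Q = −(0.0592/2)(-3.757) = 0.1112 V.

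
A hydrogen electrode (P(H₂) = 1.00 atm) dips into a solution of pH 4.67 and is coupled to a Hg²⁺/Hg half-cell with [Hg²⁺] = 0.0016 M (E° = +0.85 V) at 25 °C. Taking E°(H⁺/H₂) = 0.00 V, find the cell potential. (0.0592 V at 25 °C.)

The Hg²⁺/Hg couple is the cathode, so E°_cell = 0.85 V; n = 2.
[H⁺] = 10^(−4.67) = 2.1 × 10^-5 M, and Q = [H⁺]^2 / ([Hg²⁺]·P(H₂)) = 2.86 × 10^-7.
E = E° − (0.0592/2) log Q = 0.85 − (0.0592/2)(-6.544) = 1.044 V.

1.04 V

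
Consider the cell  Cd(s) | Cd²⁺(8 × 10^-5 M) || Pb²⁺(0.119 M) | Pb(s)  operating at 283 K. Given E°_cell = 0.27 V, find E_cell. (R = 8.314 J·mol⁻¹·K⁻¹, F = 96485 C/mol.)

Balancing electrons gives n = 2; the reaction quotient is Q = [Cd²⁺]/[Pb²⁺] = 6.72 × 10^-4.
E = E° − (RT/nF) ln Q = 0.27 − (8.314×283)/(2×96485) × (-7.305) = 0.270 + 0.089 = 0.359 V.

0.359 V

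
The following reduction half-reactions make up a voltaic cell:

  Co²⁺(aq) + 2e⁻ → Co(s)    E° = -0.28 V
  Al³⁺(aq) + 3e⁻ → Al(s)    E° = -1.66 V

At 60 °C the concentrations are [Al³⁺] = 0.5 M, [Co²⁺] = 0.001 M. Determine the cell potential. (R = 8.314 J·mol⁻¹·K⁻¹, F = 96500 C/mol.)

The Co²⁺/Co couple has the higher reduction potential and acts as the cathode, so E°_cell = -0.28 − (-1.66) = 1.38 V.
Balancing electrons gives n = 6; the reaction quotient is Q = [Al³⁺]^2/[Co²⁺]^3 = 2.5 × 10^8.
E = E° − (RT/nF) ln Q = 1.38 − (8.314×333)/(6×96500) × (19.337) = 1.380 − 0.092 = 1.288 V.

1.29 V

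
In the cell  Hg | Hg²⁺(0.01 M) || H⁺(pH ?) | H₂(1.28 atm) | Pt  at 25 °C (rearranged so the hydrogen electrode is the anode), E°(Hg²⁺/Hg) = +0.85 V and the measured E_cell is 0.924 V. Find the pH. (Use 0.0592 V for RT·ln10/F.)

E°_cell = 0.85 V and n = 2.
log Q = n(E° − E)/0.0592 = 2×(0.85 − 0.924)/0.0592 = -2.500.
With Q = [H⁺]^2 / ([Hg²⁺]·P(H₂)), solving for [H⁺] gives log[H⁺] = -2.196, so pH = 2.20.

pH = 2.20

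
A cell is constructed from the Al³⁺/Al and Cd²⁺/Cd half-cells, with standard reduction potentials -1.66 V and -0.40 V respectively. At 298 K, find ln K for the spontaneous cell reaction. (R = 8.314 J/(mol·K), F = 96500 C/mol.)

ln K = 294.5

E°_cell = -0.40 − (-1.66) = 1.26 V, with n = 6 electrons transferred.
At equilibrium E = 0, so the Nernst equation gives ln K = nFE°/RT = (6)(96500)(1.26)/((8.314)(298)) = 294.46.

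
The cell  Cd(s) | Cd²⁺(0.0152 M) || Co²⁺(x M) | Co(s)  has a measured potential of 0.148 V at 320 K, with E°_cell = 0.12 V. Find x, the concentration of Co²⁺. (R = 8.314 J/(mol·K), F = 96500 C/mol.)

0.12 M

From the Nernst equation, ln Q = nF(E° − E)/RT = 2×96500×(0.12 − 0.148)/(8.314×320) = -2.031, so Q = 0.131.
With Q = [Cd²⁺]/[Co²⁺] and the known concentrations, [Co²⁺] in the denominator gives [Co²⁺] = 0.12 M.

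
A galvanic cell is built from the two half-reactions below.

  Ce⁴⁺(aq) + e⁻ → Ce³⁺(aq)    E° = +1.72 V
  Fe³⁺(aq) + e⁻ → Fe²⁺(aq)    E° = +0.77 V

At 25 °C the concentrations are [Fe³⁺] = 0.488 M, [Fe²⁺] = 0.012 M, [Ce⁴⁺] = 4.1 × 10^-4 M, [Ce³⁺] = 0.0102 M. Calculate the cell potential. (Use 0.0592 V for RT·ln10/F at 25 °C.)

The Ce⁴⁺/Ce³⁺ couple has the higher reduction potential and acts as the cathode, so E°_cell = +1.72 − (+0.77) = 0.95 V.
Balancing electrons gives n = 1; the reaction quotient is Q = [Fe³⁺]·[Ce³⁺]/([Fe²⁺]·[Ce⁴⁺]) = 1010.
At 25 °C, E = E° − (0.0592/n) log Q = 0.95 − (0.0592/1)(3.005) = 0.950 − 0.178 = 0.772 V.

0.772 V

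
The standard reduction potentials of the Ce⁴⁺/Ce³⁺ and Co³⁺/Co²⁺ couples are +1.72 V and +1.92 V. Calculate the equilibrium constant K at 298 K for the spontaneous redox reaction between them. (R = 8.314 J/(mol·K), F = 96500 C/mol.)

2400

E°_cell = +1.92 − (+1.72) = 0.20 V, with n = 1 electron transferred.
At equilibrium E = 0, so the Nernst equation gives ln K = nFE°/RT = (1)(96500)(0.20)/((8.314)(298)) = 7.79.
K = e^7.79 = 2400.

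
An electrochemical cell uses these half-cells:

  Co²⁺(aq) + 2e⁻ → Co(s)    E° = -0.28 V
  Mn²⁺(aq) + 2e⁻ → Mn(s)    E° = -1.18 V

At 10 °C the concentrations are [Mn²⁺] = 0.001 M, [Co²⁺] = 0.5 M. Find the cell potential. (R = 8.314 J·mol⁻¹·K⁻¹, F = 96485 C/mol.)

0.976 V

The Co²⁺/Co couple has the higher reduction potential and acts as the cathode, so E°_cell = -0.28 − (-1.18) = 0.90 V.
Balancing electrons gives n = 2; the reaction quotient is Q = [Mn²⁺]/[Co²⁺] = 0.00200.
E = E° − (RT/nF) ln Q = 0.90 − (8.314×283)/(2×96485) × (-6.215) = 0.900 + 0.076 = 0.976 V.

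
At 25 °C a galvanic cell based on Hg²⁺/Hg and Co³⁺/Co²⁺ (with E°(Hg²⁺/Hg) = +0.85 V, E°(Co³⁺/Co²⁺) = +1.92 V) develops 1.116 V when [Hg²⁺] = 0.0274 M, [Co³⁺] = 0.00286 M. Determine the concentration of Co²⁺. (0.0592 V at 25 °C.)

From the Nernst equation, log Q = n(E° − E)/0.0592 = 2(1.07 − 1.116)/0.0592 = -1.554, so Q = 0.0279.
With Q = [Hg²⁺]·[Co²⁺]^2/[Co³⁺]^2 and the known concentrations, [Co²⁺]^2 in the numerator gives [Co²⁺] = 0.0029 M.

0.0029 M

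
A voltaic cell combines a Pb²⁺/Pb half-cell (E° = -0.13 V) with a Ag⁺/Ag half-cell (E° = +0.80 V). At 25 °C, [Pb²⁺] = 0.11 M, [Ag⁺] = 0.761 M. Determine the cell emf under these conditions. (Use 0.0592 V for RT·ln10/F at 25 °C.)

0.951 V

The Ag⁺/Ag couple has the higher reduction potential and acts as the cathode, so E°_cell = +0.80 − (-0.13) = 0.93 V.
Balancing electrons gives n = 2; the reaction quotient is Q = [Pb²⁺]/[Ag⁺]^2 = 0.190.
At 25 °C, E = E° − (0.0592/n) log Q = 0.93 − (0.0592/2)(-0.721) = 0.930 + 0.021 = 0.951 V.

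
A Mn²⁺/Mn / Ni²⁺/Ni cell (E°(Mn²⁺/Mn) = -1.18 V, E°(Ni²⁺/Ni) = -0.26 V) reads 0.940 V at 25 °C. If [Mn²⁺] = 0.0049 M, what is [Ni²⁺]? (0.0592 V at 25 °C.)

From the Nernst equation, log Q = n(E° − E)/0.0592 = 2(0.92 − 0.940)/0.0592 = -0.676, so Q = 0.211.
With Q = [Mn²⁺]/[Ni²⁺] and the known concentrations, [Ni²⁺] in the denominator gives [Ni²⁺] = 0.023 M.

0.023 M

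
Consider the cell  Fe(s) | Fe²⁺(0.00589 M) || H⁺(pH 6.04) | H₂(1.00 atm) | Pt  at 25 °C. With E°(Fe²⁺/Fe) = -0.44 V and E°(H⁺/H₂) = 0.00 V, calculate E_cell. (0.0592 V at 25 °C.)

0.15 V

The hydrogen couple is the cathode, so E°_cell = 0.44 V; n = 2.
[H⁺] = 10^(−6.04) = 9.1 × 10^-7 M, and Q = [Fe²⁺]·P(H₂) / [H⁺]^2 = 7.08 × 10^9.
E = E° − (0.0592/2) log Q = 0.44 − (0.0592/2)(9.850) = 0.148 V.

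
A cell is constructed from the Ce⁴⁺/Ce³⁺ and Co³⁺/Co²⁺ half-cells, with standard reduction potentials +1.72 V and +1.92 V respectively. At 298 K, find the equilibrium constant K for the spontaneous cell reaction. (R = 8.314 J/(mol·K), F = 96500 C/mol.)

E°_cell = +1.92 − (+1.72) = 0.20 V, with n = 1 electron transferred.
At equilibrium E = 0, so the Nernst equation gives ln K = nFE°/RT = (1)(96500)(0.20)/((8.314)(298)) = 7.79.
K = e^7.79 = 2400.

2400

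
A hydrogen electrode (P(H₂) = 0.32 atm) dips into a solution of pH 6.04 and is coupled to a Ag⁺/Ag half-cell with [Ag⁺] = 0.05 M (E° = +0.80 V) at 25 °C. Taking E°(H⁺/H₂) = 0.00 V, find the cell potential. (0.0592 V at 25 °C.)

The Ag⁺/Ag couple is the cathode, so E°_cell = 0.80 V; n = 2.
[H⁺] = 10^(−6.04) = 9.1 × 10^-7 M, and Q = [H⁺]^2 / ([Ag⁺]^2·P(H₂)) = 1.04 × 10^-9.
E = E° − (0.0592/2) log Q = 0.80 − (0.0592/2)(-8.983) = 1.066 V.

1.07 V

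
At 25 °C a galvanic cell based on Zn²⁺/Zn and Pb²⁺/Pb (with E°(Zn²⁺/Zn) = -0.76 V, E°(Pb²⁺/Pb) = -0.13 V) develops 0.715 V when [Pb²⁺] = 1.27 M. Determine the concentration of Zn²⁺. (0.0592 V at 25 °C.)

From the Nernst equation, log Q = n(E° − E)/0.0592 = 2(0.63 − 0.715)/0.0592 = -2.872, so Q = 0.00134.
With Q = [Zn²⁺]/[Pb²⁺] and the known concentrations, [Zn²⁺] in the numerator gives [Zn²⁺] = 0.0017 M.

0.0017 M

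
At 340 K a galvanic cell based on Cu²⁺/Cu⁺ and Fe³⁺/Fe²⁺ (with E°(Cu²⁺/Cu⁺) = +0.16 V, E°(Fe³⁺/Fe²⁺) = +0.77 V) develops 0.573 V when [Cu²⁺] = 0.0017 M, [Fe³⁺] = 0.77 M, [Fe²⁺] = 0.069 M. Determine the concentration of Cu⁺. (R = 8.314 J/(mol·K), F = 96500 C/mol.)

4.3 × 10^-5 M

From the Nernst equation, ln Q = nF(E° − E)/RT = 1×96500×(0.61 − 0.573)/(8.314×340) = 1.263, so Q = 3.54.
With Q = [Cu²⁺]·[Fe²⁺]/([Cu⁺]·[Fe³⁺]) and the known concentrations, [Cu⁺] in the denominator gives [Cu⁺] = 4.3 × 10^-5 M.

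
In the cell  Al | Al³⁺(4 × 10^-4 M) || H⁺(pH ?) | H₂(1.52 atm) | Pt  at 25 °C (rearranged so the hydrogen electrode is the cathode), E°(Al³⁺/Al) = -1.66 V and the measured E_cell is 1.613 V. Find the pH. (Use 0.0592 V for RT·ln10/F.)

E°_cell = 1.66 V and n = 6.
log Q = n(E° − E)/0.0592 = 6×(1.66 − 1.613)/0.0592 = 4.764.
With Q = [Al³⁺]^2·P(H₂)^3 / [H⁺]^6, solving for [H⁺] gives log[H⁺] = -1.836, so pH = 1.84.

pH = 1.84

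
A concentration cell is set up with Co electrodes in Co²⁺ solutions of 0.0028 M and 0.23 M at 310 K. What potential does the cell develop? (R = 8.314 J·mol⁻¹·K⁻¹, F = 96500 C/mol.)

0.059 V

Both half-cells are Co²⁺/Co, so E°_cell = 0. The concentrated side is the cathode; the cell reaction moves Co²⁺ from high to low concentration with n = 2.
Q = [Co²⁺]_dilute/[Co²⁺]_conc = 0.0028/0.23 = 0.0122.
E = 0 − (RT/nF) ln Q = −((8.314×310)/(2×96500))(-4.408) = 0.0589 V.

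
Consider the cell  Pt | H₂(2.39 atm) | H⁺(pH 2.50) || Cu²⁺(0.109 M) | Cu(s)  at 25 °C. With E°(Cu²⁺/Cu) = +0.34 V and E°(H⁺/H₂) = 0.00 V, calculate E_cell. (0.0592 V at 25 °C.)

0.47 V

The Cu²⁺/Cu couple is the cathode, so E°_cell = 0.34 V; n = 2.
[H⁺] = 10^(−2.50) = 0.0032 M, and Q = [H⁺]^2 / ([Cu²⁺]·P(H₂)) = 3.84 × 10^-5.
E = E° − (0.0592/2) log Q = 0.34 − (0.0592/2)(-4.416) = 0.471 V.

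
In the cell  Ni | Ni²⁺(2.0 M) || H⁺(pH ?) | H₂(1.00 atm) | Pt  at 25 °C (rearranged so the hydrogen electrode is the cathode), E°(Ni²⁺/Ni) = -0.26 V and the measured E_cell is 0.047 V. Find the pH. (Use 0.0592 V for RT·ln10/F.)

pH = 3.45

E°_cell = 0.26 V and n = 2.
log Q = n(E° − E)/0.0592 = 2×(0.26 − 0.047)/0.0592 = 7.196.
With Q = [Ni²⁺]·P(H₂) / [H⁺]^2, solving for [H⁺] gives log[H⁺] = -3.447, so pH = 3.45.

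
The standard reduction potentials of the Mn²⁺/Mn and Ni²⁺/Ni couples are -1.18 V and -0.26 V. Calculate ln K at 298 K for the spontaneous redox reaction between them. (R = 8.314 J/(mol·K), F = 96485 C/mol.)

E°_cell = -0.26 − (-1.18) = 0.92 V, with n = 2 electrons transferred.
At equilibrium E = 0, so the Nernst equation gives ln K = nFE°/RT = (2)(96485)(0.92)/((8.314)(298)) = 71.66.

ln K = 71.7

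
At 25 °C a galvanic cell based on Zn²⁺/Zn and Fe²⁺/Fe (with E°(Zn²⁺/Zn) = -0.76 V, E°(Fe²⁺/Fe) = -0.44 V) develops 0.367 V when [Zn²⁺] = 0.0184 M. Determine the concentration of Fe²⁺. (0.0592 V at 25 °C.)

0.71 M

From the Nernst equation, log Q = n(E° − E)/0.0592 = 2(0.32 − 0.367)/0.0592 = -1.588, so Q = 0.0258.
With Q = [Zn²⁺]/[Fe²⁺] and the known concentrations, [Fe²⁺] in the denominator gives [Fe²⁺] = 0.71 M.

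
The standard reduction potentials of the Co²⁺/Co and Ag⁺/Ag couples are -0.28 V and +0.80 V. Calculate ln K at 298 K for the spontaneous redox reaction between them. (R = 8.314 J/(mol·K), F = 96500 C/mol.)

E°_cell = +0.80 − (-0.28) = 1.08 V, with n = 2 electrons transferred.
At equilibrium E = 0, so the Nernst equation gives ln K = nFE°/RT = (2)(96500)(1.08)/((8.314)(298)) = 84.13.

ln K = 84.1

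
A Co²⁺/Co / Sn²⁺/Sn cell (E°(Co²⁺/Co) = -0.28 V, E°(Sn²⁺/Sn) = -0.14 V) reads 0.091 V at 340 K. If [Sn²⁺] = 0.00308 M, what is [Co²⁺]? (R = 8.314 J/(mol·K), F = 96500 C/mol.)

From the Nernst equation, ln Q = nF(E° − E)/RT = 2×96500×(0.14 − 0.091)/(8.314×340) = 3.346, so Q = 28.4.
With Q = [Co²⁺]/[Sn²⁺] and the known concentrations, [Co²⁺] in the numerator gives [Co²⁺] = 0.087 M.

0.087 M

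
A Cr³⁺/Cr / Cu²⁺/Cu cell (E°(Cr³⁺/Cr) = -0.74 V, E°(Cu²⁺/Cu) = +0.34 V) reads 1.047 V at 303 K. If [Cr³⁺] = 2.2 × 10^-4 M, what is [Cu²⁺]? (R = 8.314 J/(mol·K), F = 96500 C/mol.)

From the Nernst equation, ln Q = nF(E° − E)/RT = 6×96500×(1.08 − 1.047)/(8.314×303) = 7.585, so Q = 1970.
With Q = [Cr³⁺]^2/[Cu²⁺]^3 and the known concentrations, [Cu²⁺]^3 in the denominator gives [Cu²⁺] = 2.9 × 10^-4 M.

2.9 × 10^-4 M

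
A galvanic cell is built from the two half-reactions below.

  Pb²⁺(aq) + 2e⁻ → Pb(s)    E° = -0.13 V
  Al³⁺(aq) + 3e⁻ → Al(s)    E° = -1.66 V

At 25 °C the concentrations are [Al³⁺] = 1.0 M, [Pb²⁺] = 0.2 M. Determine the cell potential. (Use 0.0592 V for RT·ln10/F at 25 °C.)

1.51 V

The Pb²⁺/Pb couple has the higher reduction potential and acts as the cathode, so E°_cell = -0.13 − (-1.66) = 1.53 V.
Balancing electrons gives n = 6; the reaction quotient is Q = [Al³⁺]^2/[Pb²⁺]^3 = 125.
At 25 °C, E = E° − (0.0592/n) log Q = 1.53 − (0.0592/6)(2.097) = 1.530 − 0.021 = 1.509 V.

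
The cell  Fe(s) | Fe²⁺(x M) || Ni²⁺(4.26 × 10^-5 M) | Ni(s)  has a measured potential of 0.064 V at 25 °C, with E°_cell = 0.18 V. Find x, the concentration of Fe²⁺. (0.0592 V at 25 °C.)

From the Nernst equation, log Q = n(E° − E)/0.0592 = 2(0.18 − 0.064)/0.0592 = 3.919, so Q = 8300.
With Q = [Fe²⁺]/[Ni²⁺] and the known concentrations, [Fe²⁺] in the numerator gives [Fe²⁺] = 0.35 M.

0.35 M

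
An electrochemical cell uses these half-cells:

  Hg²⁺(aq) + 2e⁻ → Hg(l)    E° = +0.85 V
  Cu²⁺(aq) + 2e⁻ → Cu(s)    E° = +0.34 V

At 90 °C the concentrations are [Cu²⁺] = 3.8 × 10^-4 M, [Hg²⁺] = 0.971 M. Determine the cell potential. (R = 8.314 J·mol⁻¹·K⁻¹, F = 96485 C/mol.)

The Hg²⁺/Hg couple has the higher reduction potential and acts as the cathode, so E°_cell = +0.85 − (+0.34) = 0.51 V.
Balancing electrons gives n = 2; the reaction quotient is Q = [Cu²⁺]/[Hg²⁺] = 3.91 × 10^-4.
E = E° − (RT/nF) ln Q = 0.51 − (8.314×363)/(2×96485) × (-7.846) = 0.510 + 0.123 = 0.633 V.

0.633 V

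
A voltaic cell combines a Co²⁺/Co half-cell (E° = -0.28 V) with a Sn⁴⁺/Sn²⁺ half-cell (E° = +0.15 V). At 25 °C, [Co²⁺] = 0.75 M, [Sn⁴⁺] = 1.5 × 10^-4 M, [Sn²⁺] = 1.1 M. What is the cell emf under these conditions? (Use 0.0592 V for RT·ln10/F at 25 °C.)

The Sn⁴⁺/Sn²⁺ couple has the higher reduction potential and acts as the cathode, so E°_cell = +0.15 − (-0.28) = 0.43 V.
Balancing electrons gives n = 2; the reaction quotient is Q = [Co²⁺]·[Sn²⁺]/[Sn⁴⁺] = 5500.
At 25 °C, E = E° − (0.0592/n) log Q = 0.43 − (0.0592/2)(3.740) = 0.430 − 0.111 = 0.319 V.

0.319 V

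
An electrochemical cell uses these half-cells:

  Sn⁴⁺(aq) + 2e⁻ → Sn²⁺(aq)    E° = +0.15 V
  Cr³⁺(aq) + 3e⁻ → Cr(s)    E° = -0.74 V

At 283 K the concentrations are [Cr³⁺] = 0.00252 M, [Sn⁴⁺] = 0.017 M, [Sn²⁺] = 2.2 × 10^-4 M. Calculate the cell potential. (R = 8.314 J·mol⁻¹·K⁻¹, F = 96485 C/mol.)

The Sn⁴⁺/Sn²⁺ couple has the higher reduction potential and acts as the cathode, so E°_cell = +0.15 − (-0.74) = 0.89 V.
Balancing electrons gives n = 6; the reaction quotient is Q = [Cr³⁺]^2·[Sn²⁺]^3/[Sn⁴⁺]^3 = 1.38 × 10^-11.
E = E° − (RT/nF) ln Q = 0.89 − (8.314×283)/(6×96485) × (-25.009) = 0.890 + 0.102 = 0.992 V.

0.992 V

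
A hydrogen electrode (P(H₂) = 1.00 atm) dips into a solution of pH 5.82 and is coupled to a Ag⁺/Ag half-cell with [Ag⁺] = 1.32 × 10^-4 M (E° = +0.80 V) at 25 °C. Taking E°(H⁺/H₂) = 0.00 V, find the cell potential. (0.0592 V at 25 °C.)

The Ag⁺/Ag couple is the cathode, so E°_cell = 0.80 V; n = 2.
[H⁺] = 10^(−5.82) = 1.5 × 10^-6 M, and Q = [H⁺]^2 / ([Ag⁺]^2·P(H₂)) = 1.31 × 10^-4.
E = E° − (0.0592/2) log Q = 0.80 − (0.0592/2)(-3.881) = 0.915 V.

0.91 V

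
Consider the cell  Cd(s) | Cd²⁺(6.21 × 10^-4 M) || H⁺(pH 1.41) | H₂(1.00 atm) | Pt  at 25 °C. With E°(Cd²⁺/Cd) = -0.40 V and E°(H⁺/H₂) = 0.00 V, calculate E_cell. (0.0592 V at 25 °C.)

0.41 V

The hydrogen couple is the cathode, so E°_cell = 0.40 V; n = 2.
[H⁺] = 10^(−1.41) = 0.039 M, and Q = [Cd²⁺]·P(H₂) / [H⁺]^2 = 0.410.
E = E° − (0.0592/2) log Q = 0.40 − (0.0592/2)(-0.387) = 0.411 V.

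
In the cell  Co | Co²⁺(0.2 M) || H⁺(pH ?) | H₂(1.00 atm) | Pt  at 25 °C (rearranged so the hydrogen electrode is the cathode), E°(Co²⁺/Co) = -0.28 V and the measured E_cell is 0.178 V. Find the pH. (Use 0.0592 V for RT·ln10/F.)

E°_cell = 0.28 V and n = 2.
log Q = n(E° − E)/0.0592 = 2×(0.28 − 0.178)/0.0592 = 3.446.
With Q = [Co²⁺]·P(H₂) / [H⁺]^2, solving for [H⁺] gives log[H⁺] = -2.072, so pH = 2.07.

pH = 2.07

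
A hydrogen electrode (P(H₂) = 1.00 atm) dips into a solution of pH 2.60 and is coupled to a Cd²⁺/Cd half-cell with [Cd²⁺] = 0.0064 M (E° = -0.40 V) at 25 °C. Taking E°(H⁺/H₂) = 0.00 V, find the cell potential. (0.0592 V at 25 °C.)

0.31 V

The hydrogen couple is the cathode, so E°_cell = 0.40 V; n = 2.
[H⁺] = 10^(−2.60) = 0.0025 M, and Q = [Cd²⁺]·P(H₂) / [H⁺]^2 = 1010.
E = E° − (0.0592/2) log Q = 0.40 − (0.0592/2)(3.006) = 0.311 V.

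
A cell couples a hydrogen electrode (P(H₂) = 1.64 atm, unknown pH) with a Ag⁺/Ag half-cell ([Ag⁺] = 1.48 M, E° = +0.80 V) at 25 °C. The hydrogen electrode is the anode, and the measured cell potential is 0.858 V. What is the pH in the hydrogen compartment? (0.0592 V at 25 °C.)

pH = 0.70

E°_cell = 0.80 V and n = 2.
log Q = n(E° − E)/0.0592 = 2×(0.80 − 0.858)/0.0592 = -1.959.
With Q = [H⁺]^2 / ([Ag⁺]^2·P(H₂)), solving for [H⁺] gives log[H⁺] = -0.702, so pH = 0.70.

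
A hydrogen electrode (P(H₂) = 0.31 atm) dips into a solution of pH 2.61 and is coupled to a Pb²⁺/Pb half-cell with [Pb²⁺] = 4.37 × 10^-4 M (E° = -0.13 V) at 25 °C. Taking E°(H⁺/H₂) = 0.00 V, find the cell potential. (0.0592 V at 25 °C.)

The hydrogen couple is the cathode, so E°_cell = 0.13 V; n = 2.
[H⁺] = 10^(−2.61) = 0.0025 M, and Q = [Pb²⁺]·P(H₂) / [H⁺]^2 = 22.5.
E = E° − (0.0592/2) log Q = 0.13 − (0.0592/2)(1.352) = 0.090 V.

0.090 V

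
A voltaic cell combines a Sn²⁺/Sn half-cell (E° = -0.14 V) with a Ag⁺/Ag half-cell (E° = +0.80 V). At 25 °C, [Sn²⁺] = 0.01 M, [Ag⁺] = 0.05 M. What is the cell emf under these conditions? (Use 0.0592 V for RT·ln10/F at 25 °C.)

0.922 V

The Ag⁺/Ag couple has the higher reduction potential and acts as the cathode, so E°_cell = +0.80 − (-0.14) = 0.94 V.
Balancing electrons gives n = 2; the reaction quotient is Q = [Sn²⁺]/[Ag⁺]^2 = 4.00.
At 25 °C, E = E° − (0.0592/n) log Q = 0.94 − (0.0592/2)(0.602) = 0.940 − 0.018 = 0.922 V.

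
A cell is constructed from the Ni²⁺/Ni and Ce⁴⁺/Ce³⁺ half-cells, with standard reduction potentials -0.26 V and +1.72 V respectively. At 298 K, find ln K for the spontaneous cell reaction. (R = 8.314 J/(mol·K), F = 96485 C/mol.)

E°_cell = +1.72 − (-0.26) = 1.98 V, with n = 2 electrons transferred.
At equilibrium E = 0, so the Nernst equation gives ln K = nFE°/RT = (2)(96485)(1.98)/((8.314)(298)) = 154.22.

ln K = 154.2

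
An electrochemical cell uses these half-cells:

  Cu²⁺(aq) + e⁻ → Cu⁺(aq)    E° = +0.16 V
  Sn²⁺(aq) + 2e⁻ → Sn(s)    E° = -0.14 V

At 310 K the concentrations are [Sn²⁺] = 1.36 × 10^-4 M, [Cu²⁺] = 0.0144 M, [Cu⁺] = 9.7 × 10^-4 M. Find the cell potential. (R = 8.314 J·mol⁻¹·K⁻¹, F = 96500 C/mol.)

0.491 V

The Cu²⁺/Cu⁺ couple has the higher reduction potential and acts as the cathode, so E°_cell = +0.16 − (-0.14) = 0.30 V.
Balancing electrons gives n = 2; the reaction quotient is Q = [Sn²⁺]·[Cu⁺]^2/[Cu²⁺]^2 = 6.17 × 10^-7.
E = E° − (RT/nF) ln Q = 0.30 − (8.314×310)/(2×96500) × (-14.298) = 0.300 + 0.191 = 0.491 V.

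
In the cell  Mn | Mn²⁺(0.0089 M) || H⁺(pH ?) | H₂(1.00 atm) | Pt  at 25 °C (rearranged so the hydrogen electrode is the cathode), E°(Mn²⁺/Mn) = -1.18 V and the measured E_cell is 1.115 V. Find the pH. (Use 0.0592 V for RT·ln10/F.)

E°_cell = 1.18 V and n = 2.
log Q = n(E° − E)/0.0592 = 2×(1.18 − 1.115)/0.0592 = 2.196.
With Q = [Mn²⁺]·P(H₂) / [H⁺]^2, solving for [H⁺] gives log[H⁺] = -2.123, so pH = 2.12.

pH = 2.12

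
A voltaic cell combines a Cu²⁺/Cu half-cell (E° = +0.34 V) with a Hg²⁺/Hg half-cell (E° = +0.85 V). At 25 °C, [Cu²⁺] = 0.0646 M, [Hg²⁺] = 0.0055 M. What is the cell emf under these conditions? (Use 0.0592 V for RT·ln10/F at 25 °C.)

0.478 V

The Hg²⁺/Hg couple has the higher reduction potential and acts as the cathode, so E°_cell = +0.85 − (+0.34) = 0.51 V.
Balancing electrons gives n = 2; the reaction quotient is Q = [Cu²⁺]/[Hg²⁺] = 11.7.
At 25 °C, E = E° − (0.0592/n) log Q = 0.51 − (0.0592/2)(1.070) = 0.510 − 0.032 = 0.478 V.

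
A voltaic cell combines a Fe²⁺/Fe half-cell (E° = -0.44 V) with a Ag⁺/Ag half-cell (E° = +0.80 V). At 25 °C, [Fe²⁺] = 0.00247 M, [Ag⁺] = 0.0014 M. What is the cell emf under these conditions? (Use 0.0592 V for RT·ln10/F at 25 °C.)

The Ag⁺/Ag couple has the higher reduction potential and acts as the cathode, so E°_cell = +0.80 − (-0.44) = 1.24 V.
Balancing electrons gives n = 2; the reaction quotient is Q = [Fe²⁺]/[Ag⁺]^2 = 1260.
At 25 °C, E = E° − (0.0592/n) log Q = 1.24 − (0.0592/2)(3.100) = 1.240 − 0.092 = 1.148 V.

1.15 V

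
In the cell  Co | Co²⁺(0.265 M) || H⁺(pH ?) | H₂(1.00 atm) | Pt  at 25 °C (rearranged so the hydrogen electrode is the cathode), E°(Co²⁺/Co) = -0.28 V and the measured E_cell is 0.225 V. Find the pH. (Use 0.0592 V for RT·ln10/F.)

E°_cell = 0.28 V and n = 2.
log Q = n(E° − E)/0.0592 = 2×(0.28 − 0.225)/0.0592 = 1.858.
With Q = [Co²⁺]·P(H₂) / [H⁺]^2, solving for [H⁺] gives log[H⁺] = -1.217, so pH = 1.22.

pH = 1.22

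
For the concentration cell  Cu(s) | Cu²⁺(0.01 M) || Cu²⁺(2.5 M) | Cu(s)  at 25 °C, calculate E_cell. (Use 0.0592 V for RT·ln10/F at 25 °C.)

0.071 V

Both half-cells are Cu²⁺/Cu, so E°_cell = 0. The concentrated side is the cathode; the cell reaction moves Cu²⁺ from high to low concentration with n = 2.
Q = [Cu²⁺]_dilute/[Cu²⁺]_conc = 0.01/2.5 = 0.00400.
E = 0 − (0.0592/2) log Q = −(0.0592/2)(-2.398) = 0.0710 V.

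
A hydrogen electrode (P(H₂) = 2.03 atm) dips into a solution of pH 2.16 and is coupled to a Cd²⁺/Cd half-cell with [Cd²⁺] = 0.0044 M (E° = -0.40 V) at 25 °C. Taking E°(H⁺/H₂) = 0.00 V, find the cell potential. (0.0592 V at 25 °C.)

The hydrogen couple is the cathode, so E°_cell = 0.40 V; n = 2.
[H⁺] = 10^(−2.16) = 0.0069 M, and Q = [Cd²⁺]·P(H₂) / [H⁺]^2 = 187.
E = E° − (0.0592/2) log Q = 0.40 − (0.0592/2)(2.271) = 0.333 V.

0.33 V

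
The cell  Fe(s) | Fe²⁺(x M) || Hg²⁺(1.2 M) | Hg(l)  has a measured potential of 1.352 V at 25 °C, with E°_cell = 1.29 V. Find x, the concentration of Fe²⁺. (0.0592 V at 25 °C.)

0.0097 M

From the Nernst equation, log Q = n(E° − E)/0.0592 = 2(1.29 − 1.352)/0.0592 = -2.095, so Q = 0.00804.
With Q = [Fe²⁺]/[Hg²⁺] and the known concentrations, [Fe²⁺] in the numerator gives [Fe²⁺] = 0.0097 M.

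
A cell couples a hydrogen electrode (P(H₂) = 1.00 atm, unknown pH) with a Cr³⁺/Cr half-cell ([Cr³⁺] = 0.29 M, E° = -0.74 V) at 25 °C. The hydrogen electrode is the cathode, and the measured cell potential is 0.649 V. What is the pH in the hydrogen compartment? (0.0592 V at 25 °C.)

pH = 1.72

E°_cell = 0.74 V and n = 6.
log Q = n(E° − E)/0.0592 = 6×(0.74 − 0.649)/0.0592 = 9.223.
With Q = [Cr³⁺]^2·P(H₂)^3 / [H⁺]^6, solving for [H⁺] gives log[H⁺] = -1.716, so pH = 1.72.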